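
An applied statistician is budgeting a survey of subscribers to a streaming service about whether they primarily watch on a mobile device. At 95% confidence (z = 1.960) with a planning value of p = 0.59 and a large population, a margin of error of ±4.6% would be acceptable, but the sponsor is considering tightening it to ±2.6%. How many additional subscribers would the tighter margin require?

At ±4.6%: n = 1.960² × 0.2419 / 0.046² ≈ 439.17 → 440.
At ±2.6%: n = 1.960² × 0.2419 / 0.026² ≈ 1374.68 → 1375.
Additional respondents: 1375 − 440 = 935.

935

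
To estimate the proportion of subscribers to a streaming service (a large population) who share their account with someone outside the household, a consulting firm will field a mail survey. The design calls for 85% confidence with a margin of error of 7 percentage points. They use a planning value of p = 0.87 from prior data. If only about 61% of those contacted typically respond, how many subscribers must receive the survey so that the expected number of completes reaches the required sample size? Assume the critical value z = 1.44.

Completed interviews needed: n₀ = 1.44² × 0.1131 / 0.070² ≈ 47.86 → 48.
At a 61% response rate, contacts needed = 48 / 0.61 ≈ 78.69 → 79.

79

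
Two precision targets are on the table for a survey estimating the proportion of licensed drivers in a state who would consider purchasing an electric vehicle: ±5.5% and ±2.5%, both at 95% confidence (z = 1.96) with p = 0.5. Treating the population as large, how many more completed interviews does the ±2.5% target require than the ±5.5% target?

At ±5.5%: n = 1.96² × 0.2500 / 0.055² ≈ 317.49 → 318.
At ±2.5%: n = 1.96² × 0.2500 / 0.025² ≈ 1536.64 → 1537.
Additional respondents: 1537 − 318 = 1219.

1219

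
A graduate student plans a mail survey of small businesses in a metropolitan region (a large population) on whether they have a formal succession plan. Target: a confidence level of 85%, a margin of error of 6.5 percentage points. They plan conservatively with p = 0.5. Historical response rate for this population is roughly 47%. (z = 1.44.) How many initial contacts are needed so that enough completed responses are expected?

262

Completed interviews needed: n₀ = 1.44² × 0.2500 / 0.065² ≈ 122.70 → 123.
At a 47% response rate, contacts needed = 123 / 0.47 ≈ 261.70 → 262.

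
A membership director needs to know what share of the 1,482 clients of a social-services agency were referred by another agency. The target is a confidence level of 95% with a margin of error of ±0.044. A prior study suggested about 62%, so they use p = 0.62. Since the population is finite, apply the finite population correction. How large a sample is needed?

356

For 95% confidence, z = 1.96.
Unadjusted: n₀ = 1.96² × 0.62 × 0.38 / 0.044² ≈ 467.50, so n₀ = 468.
Finite population correction with N = 1,482: n = n₀ / (1 + (n₀−1)/N) = 468 / (1 + 467/1482) = 468 / 1.3151 ≈ 355.86.
Rounding up, n = 356.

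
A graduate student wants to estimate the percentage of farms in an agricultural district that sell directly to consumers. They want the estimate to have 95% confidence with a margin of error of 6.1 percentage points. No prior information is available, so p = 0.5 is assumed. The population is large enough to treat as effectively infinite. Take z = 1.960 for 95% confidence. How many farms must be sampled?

259

With p = 0.5, p(1−p) = 0.25.
n = z²·p(1−p)/E² = 1.960² × 0.2500 / 0.061² = 3.8416 × 0.2500 / 0.003721 ≈ 258.10.
Rounding up gives n = 259.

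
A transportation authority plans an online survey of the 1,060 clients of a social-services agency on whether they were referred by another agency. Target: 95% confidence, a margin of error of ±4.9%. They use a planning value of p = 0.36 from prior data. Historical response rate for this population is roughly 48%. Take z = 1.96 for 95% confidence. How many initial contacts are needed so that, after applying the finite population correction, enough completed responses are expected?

Completed interviews needed (unadjusted): n₀ = 1.96² × 0.2304 / 0.049² ≈ 368.64 → 369.
FPC for N = 1,060: n = 369 / (1 + 368/1060) = 369 / 1.3472 ≈ 273.91 → 274.
At a 48% response rate, contacts needed = 274 / 0.48 ≈ 570.83 → 571.

571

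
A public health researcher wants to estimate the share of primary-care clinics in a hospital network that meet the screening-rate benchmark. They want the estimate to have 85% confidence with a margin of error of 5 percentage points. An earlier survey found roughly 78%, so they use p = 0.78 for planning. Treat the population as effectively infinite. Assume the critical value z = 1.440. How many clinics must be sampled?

With p = 0.78, p(1−p) = 0.1716.
n = z²·p(1−p)/E² = 1.440² × 0.1716 / 0.050² = 2.0736 × 0.1716 / 0.002500 ≈ 142.33.
Rounding up gives n = 143.

143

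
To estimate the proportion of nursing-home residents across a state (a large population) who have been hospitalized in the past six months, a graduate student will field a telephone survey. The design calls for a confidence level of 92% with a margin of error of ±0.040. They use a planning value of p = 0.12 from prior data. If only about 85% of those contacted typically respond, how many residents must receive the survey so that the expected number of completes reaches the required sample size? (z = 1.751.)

Completed interviews needed: n₀ = 1.751² × 0.1056 / 0.040² ≈ 202.36 → 203.
At an 85% response rate, contacts needed = 203 / 0.85 ≈ 238.82 → 239.

239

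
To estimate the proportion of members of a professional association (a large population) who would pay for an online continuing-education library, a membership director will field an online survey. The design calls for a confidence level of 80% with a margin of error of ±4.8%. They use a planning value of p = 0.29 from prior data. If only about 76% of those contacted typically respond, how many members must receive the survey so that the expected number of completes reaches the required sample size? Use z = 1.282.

194

Completed interviews needed: n₀ = 1.282² × 0.2059 / 0.048² ≈ 146.88 → 147.
At a 76% response rate, contacts needed = 147 / 0.76 ≈ 193.42 → 194.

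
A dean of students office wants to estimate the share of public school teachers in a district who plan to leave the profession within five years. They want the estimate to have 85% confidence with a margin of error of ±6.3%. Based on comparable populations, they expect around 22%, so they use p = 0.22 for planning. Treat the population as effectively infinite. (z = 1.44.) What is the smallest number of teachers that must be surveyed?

90

With p = 0.22, p(1−p) = 0.1716.
n = z²·p(1−p)/E² = 1.44² × 0.1716 / 0.063² = 2.0736 × 0.1716 / 0.003969 ≈ 89.65.
Rounding up gives n = 90.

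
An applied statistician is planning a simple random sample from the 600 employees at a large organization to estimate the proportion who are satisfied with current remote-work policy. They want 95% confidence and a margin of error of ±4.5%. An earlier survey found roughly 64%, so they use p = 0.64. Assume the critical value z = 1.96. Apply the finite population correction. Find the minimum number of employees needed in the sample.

254

Unadjusted: n₀ = 1.96² × 0.64 × 0.36 / 0.045² ≈ 437.09, so n₀ = 438.
Finite population correction with N = 600: n = n₀ / (1 + (n₀−1)/N) = 438 / (1 + 437/600) = 438 / 1.7283 ≈ 253.42.
Rounding up, n = 254.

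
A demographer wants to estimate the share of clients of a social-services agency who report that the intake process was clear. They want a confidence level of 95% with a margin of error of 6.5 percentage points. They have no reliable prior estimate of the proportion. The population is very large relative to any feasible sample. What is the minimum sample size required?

For 95% confidence, z = 1.960.
With no prior estimate, use p = 0.5, giving p(1−p) = 0.25.
n = z²·p(1−p)/E² = 1.960² × 0.2500 / 0.065² = 3.8416 × 0.2500 / 0.004225 ≈ 227.31.
Rounding up gives n = 228.

228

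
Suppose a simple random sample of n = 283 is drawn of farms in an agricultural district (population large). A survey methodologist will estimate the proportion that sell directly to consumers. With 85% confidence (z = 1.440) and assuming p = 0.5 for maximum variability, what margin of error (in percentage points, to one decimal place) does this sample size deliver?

4.3

SE(p̂) = √[p(1−p)/n] = √[0.2500/283] = 0.02972.
E = z × SE = 1.440 × 0.02972 = 0.04280, or 4.3 percentage points.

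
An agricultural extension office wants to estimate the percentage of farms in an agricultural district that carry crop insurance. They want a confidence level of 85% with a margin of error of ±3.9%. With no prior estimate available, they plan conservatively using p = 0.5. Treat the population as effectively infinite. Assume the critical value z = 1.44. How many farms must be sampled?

With p = 0.5, p(1−p) = 0.25.
n = z²·p(1−p)/E² = 1.44² × 0.2500 / 0.039² = 2.0736 × 0.2500 / 0.001521 ≈ 340.83.
Rounding up gives n = 341.

341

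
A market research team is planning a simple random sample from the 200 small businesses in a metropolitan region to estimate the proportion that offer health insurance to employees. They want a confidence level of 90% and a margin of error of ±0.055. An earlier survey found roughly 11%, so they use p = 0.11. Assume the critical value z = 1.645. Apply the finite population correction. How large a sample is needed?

62

Unadjusted: n₀ = 1.645² × 0.11 × 0.89 / 0.055² ≈ 87.58, so n₀ = 88.
Finite population correction with N = 200: n = n₀ / (1 + (n₀−1)/N) = 88 / (1 + 87/200) = 88 / 1.4350 ≈ 61.32.
Rounding up, n = 62.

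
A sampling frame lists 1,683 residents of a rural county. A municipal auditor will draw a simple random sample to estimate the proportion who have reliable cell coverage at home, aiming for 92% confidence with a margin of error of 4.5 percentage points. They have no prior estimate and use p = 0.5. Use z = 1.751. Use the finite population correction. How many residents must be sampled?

Unadjusted: n₀ = 1.751² × 0.50 × 0.50 / 0.045² ≈ 378.52, so n₀ = 379.
Finite population correction with N = 1,683: n = n₀ / (1 + (n₀−1)/N) = 379 / (1 + 378/1683) = 379 / 1.2246 ≈ 309.49.
Rounding up, n = 310.

310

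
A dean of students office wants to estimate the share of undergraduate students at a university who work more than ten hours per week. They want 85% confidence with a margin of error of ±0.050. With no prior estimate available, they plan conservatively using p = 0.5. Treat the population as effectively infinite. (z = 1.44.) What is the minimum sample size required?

With p = 0.5, p(1−p) = 0.25.
n = z²·p(1−p)/E² = 1.44² × 0.2500 / 0.050² = 2.0736 × 0.2500 / 0.002500 ≈ 207.36.
Rounding up gives n = 208.

208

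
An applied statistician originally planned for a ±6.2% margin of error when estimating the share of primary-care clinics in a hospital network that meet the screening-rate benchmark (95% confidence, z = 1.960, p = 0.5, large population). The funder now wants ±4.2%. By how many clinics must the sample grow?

295

At ±6.2%: n = 1.960² × 0.2500 / 0.062² ≈ 249.84 → 250.
At ±4.2%: n = 1.960² × 0.2500 / 0.042² ≈ 544.44 → 545.
Additional respondents: 545 − 250 = 295.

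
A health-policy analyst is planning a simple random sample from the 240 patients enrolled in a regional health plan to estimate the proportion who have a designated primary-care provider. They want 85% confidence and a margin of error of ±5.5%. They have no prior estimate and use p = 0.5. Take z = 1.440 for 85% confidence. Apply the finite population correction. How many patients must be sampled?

101

Unadjusted: n₀ = 1.440² × 0.50 × 0.50 / 0.055² ≈ 171.37, so n₀ = 172.
Finite population correction with N = 240: n = n₀ / (1 + (n₀−1)/N) = 172 / (1 + 171/240) = 172 / 1.7125 ≈ 100.44.
Rounding up, n = 101.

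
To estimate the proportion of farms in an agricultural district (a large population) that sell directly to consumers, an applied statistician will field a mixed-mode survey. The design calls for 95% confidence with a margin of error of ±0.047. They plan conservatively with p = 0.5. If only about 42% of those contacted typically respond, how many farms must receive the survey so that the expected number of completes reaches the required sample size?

For 95% confidence, z = 1.96.
Completed interviews needed: n₀ = 1.96² × 0.2500 / 0.047² ≈ 434.77 → 435.
At a 42% response rate, contacts needed = 435 / 0.42 ≈ 1035.71 → 1036.

1036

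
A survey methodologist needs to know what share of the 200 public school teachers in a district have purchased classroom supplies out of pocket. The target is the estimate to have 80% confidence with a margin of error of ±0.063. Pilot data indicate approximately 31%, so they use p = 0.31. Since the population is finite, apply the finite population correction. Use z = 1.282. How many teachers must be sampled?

62

Unadjusted: n₀ = 1.282² × 0.31 × 0.69 / 0.063² ≈ 88.57, so n₀ = 89.
Finite population correction with N = 200: n = n₀ / (1 + (n₀−1)/N) = 89 / (1 + 88/200) = 89 / 1.4400 ≈ 61.81.
Rounding up, n = 62.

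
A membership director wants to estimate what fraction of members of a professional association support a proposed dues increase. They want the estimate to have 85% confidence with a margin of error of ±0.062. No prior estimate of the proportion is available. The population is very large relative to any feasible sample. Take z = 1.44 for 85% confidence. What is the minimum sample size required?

With no prior estimate, use p = 0.5, giving p(1−p) = 0.25.
n = z²·p(1−p)/E² = 1.44² × 0.2500 / 0.062² = 2.0736 × 0.2500 / 0.003844 ≈ 134.86.
Rounding up gives n = 135.

135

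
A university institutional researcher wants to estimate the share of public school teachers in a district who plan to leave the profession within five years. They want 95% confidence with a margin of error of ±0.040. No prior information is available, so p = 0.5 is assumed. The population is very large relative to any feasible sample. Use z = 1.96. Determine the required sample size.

601

With p = 0.5, p(1−p) = 0.25.
n = z²·p(1−p)/E² = 1.96² × 0.2500 / 0.040² = 3.8416 × 0.2500 / 0.001600 ≈ 600.25.
Rounding up gives n = 601.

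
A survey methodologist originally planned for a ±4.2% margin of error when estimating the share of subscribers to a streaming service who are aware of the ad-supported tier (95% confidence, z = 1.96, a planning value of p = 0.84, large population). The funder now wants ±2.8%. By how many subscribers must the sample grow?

At ±4.2%: n = 1.96² × 0.1344 / 0.042² ≈ 292.69 → 293.
At ±2.8%: n = 1.96² × 0.1344 / 0.028² ≈ 658.56 → 659.
Additional respondents: 659 − 293 = 366.

366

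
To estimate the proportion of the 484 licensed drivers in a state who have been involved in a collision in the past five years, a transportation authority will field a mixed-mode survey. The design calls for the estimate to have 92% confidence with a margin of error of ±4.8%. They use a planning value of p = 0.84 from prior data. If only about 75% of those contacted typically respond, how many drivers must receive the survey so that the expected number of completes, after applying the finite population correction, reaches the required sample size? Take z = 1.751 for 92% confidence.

Completed interviews needed (unadjusted): n₀ = 1.751² × 0.1344 / 0.048² ≈ 178.85 → 179.
FPC for N = 484: n = 179 / (1 + 178/484) = 179 / 1.3678 ≈ 130.87 → 131.
At a 75% response rate, contacts needed = 131 / 0.75 ≈ 174.67 → 175.

175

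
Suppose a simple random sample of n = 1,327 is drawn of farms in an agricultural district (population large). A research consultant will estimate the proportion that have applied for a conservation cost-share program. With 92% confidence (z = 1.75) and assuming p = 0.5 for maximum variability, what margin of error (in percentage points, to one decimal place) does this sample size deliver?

SE(p̂) = √[p(1−p)/n] = √[0.2500/1327] = 0.01373.
E = z × SE = 1.75 × 0.01373 = 0.02402, or 2.4 percentage points.

2.4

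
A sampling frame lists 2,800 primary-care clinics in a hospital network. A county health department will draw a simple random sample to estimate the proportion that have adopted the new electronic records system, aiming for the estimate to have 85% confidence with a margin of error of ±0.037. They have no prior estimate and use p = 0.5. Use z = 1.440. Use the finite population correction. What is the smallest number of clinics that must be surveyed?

Unadjusted: n₀ = 1.440² × 0.50 × 0.50 / 0.037² ≈ 378.67, so n₀ = 379.
Finite population correction with N = 2,800: n = n₀ / (1 + (n₀−1)/N) = 379 / (1 + 378/2800) = 379 / 1.1350 ≈ 333.92.
Rounding up, n = 334.

334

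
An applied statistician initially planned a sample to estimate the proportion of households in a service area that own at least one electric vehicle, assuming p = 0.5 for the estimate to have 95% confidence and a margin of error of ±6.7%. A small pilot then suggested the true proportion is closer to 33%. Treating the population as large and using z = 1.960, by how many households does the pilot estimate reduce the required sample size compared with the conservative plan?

24

Conservative (p = 0.5): n = 1.960² × 0.25 / 0.067² ≈ 213.95 → 214.
Using p = 0.33: p(1−p) = 0.2211, so n = 1.960² × 0.2211 / 0.067² ≈ 189.21 → 190.
Reduction: 214 − 190 = 24.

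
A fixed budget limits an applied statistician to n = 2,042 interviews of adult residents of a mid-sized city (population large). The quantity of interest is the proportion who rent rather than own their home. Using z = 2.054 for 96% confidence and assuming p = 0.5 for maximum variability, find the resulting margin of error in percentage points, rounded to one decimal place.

SE(p̂) = √[p(1−p)/n] = √[0.2500/2042] = 0.01106.
E = z × SE = 2.054 × 0.01106 = 0.02273, or 2.3 percentage points.

2.3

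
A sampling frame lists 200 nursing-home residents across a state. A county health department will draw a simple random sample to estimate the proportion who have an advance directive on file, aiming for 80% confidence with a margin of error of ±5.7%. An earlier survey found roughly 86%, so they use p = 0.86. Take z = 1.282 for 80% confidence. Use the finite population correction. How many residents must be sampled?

47

Unadjusted: n₀ = 1.282² × 0.86 × 0.14 / 0.057² ≈ 60.90, so n₀ = 61.
Finite population correction with N = 200: n = n₀ / (1 + (n₀−1)/N) = 61 / (1 + 60/200) = 61 / 1.3000 ≈ 46.92.
Rounding up, n = 47.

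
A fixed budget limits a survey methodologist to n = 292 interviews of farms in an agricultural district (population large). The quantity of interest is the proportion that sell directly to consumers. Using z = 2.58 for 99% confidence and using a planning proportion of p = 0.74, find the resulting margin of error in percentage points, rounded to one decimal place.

SE(p̂) = √[p(1−p)/n] = √[0.1924/292] = 0.02567.
E = z × SE = 2.58 × 0.02567 = 0.06623, or 6.6 percentage points.

6.6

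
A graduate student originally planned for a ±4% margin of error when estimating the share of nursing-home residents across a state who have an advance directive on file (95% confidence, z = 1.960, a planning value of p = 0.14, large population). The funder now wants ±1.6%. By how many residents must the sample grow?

1517

At ±4%: n = 1.960² × 0.1204 / 0.040² ≈ 289.08 → 290.
At ±1.6%: n = 1.960² × 0.1204 / 0.016² ≈ 1806.75 → 1807.
Additional respondents: 1807 − 290 = 1517.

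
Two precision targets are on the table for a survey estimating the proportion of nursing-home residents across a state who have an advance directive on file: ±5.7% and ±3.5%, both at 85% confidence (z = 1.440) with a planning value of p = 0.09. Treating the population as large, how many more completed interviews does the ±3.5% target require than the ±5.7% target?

86

At ±5.7%: n = 1.440² × 0.0819 / 0.057² ≈ 52.27 → 53.
At ±3.5%: n = 1.440² × 0.0819 / 0.035² ≈ 138.63 → 139.
Additional respondents: 139 − 53 = 86.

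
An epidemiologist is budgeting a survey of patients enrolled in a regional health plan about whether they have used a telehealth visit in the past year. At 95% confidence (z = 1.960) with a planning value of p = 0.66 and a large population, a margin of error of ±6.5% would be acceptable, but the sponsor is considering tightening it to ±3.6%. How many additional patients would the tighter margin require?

461

At ±6.5%: n = 1.960² × 0.2244 / 0.065² ≈ 204.04 → 205.
At ±3.6%: n = 1.960² × 0.2244 / 0.036² ≈ 665.17 → 666.
Additional respondents: 666 − 205 = 461.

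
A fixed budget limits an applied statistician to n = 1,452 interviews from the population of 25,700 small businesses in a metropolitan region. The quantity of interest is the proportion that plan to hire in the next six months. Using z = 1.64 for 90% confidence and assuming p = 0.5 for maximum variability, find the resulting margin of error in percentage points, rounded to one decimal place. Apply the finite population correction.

2.1

Finite-population factor: (N−n)/(N−1) = (25700−1452)/(25700−1) = 0.9435.
SE(p̂) = √[p(1−p)/n · (N−n)/(N−1)] = √[0.2500/1452 × 0.9435] = 0.01275.
E = z × SE = 1.64 × 0.01275 = 0.02090 ≈ 2.1 percentage points.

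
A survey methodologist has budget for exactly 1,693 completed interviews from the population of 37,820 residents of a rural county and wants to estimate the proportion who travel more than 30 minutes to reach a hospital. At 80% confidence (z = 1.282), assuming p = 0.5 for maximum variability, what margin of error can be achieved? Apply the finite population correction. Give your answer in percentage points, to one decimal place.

1.5

Finite-population factor: (N−n)/(N−1) = (37820−1693)/(37820−1) = 0.9553.
SE(p̂) = √[p(1−p)/n · (N−n)/(N−1)] = √[0.2500/1693 × 0.9553] = 0.01188.
E = z × SE = 1.282 × 0.01188 = 0.01523 ≈ 1.5 percentage points.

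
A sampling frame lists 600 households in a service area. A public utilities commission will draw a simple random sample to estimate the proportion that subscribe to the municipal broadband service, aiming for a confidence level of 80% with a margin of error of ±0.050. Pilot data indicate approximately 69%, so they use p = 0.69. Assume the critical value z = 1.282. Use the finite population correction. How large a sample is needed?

115

Unadjusted: n₀ = 1.282² × 0.69 × 0.31 / 0.050² ≈ 140.62, so n₀ = 141.
Finite population correction with N = 600: n = n₀ / (1 + (n₀−1)/N) = 141 / (1 + 140/600) = 141 / 1.2333 ≈ 114.32.
Rounding up, n = 115.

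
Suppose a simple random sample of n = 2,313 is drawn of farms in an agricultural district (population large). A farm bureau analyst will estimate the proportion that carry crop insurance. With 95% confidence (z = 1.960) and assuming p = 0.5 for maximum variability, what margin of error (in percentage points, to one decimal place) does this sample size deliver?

SE(p̂) = √[p(1−p)/n] = √[0.2500/2313] = 0.01040.
E = z × SE = 1.960 × 0.01040 = 0.02038, or 2.0 percentage points.

2.0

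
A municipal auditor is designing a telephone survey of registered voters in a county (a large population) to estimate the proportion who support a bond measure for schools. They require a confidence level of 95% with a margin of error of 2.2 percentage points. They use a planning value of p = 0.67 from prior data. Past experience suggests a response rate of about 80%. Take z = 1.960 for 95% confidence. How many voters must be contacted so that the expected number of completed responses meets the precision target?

Completed interviews needed: n₀ = 1.960² × 0.2211 / 0.022² ≈ 1754.91 → 1755.
At an 80% response rate, contacts needed = 1755 / 0.80 ≈ 2193.75 → 2194.

2194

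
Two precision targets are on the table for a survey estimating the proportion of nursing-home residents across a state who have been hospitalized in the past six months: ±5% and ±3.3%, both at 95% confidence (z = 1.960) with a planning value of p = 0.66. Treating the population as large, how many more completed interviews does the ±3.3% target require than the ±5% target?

At ±5%: n = 1.960² × 0.2244 / 0.050² ≈ 344.82 → 345.
At ±3.3%: n = 1.960² × 0.2244 / 0.033² ≈ 791.60 → 792.
Additional respondents: 792 − 345 = 447.

447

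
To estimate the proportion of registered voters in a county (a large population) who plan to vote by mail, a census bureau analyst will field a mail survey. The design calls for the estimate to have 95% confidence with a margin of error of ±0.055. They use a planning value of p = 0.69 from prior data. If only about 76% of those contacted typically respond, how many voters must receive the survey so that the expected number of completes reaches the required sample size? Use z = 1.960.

Completed interviews needed: n₀ = 1.960² × 0.2139 / 0.055² ≈ 271.64 → 272.
At a 76% response rate, contacts needed = 272 / 0.76 ≈ 357.89 → 358.

358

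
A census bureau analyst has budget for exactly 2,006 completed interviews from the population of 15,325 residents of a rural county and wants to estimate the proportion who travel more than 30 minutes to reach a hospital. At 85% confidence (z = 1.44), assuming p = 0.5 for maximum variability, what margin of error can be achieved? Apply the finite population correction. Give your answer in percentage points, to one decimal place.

Finite-population factor: (N−n)/(N−1) = (15325−2006)/(15325−1) = 0.8692.
SE(p̂) = √[p(1−p)/n · (N−n)/(N−1)] = √[0.2500/2006 × 0.8692] = 0.01041.
E = z × SE = 1.44 × 0.01041 = 0.01499 ≈ 1.5 percentage points.

1.5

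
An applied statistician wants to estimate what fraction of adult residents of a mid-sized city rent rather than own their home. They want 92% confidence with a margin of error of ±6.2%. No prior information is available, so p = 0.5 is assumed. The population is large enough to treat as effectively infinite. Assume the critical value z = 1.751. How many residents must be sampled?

200

With p = 0.5, p(1−p) = 0.25.
n = z²·p(1−p)/E² = 1.751² × 0.2500 / 0.062² = 3.0660 × 0.2500 / 0.003844 ≈ 199.40.
Rounding up gives n = 200.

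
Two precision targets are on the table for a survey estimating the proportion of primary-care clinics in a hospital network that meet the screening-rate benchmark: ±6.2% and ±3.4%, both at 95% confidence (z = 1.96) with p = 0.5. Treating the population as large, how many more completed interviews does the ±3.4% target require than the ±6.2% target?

581

At ±6.2%: n = 1.96² × 0.2500 / 0.062² ≈ 249.84 → 250.
At ±3.4%: n = 1.96² × 0.2500 / 0.034² ≈ 830.80 → 831.
Additional respondents: 831 − 250 = 581.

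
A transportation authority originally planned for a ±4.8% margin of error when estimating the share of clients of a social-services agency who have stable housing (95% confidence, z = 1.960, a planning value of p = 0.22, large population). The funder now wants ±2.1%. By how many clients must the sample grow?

1208

At ±4.8%: n = 1.960² × 0.1716 / 0.048² ≈ 286.12 → 287.
At ±2.1%: n = 1.960² × 0.1716 / 0.021² ≈ 1494.83 → 1495.
Additional respondents: 1495 − 287 = 1208.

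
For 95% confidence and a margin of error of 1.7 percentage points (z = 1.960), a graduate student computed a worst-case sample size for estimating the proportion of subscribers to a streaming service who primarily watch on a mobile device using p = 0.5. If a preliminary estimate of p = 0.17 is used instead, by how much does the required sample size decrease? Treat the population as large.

Conservative (p = 0.5): n = 1.960² × 0.25 / 0.017² ≈ 3323.18 → 3324.
Using p = 0.17: p(1−p) = 0.1411, so n = 1.960² × 0.1411 / 0.017² ≈ 1875.60 → 1876.
Reduction: 3324 − 1876 = 1448.

1448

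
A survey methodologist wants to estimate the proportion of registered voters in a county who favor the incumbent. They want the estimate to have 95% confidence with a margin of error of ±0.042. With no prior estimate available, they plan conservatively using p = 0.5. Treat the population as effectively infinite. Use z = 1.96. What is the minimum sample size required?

545

With p = 0.5, p(1−p) = 0.25.
n = z²·p(1−p)/E² = 1.96² × 0.2500 / 0.042² = 3.8416 × 0.2500 / 0.001764 ≈ 544.44.
Rounding up gives n = 545.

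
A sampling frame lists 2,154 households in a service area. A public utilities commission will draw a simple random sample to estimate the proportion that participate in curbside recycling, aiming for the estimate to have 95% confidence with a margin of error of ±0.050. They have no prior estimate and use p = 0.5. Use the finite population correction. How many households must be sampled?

327

For 95% confidence, z = 1.960.
Unadjusted: n₀ = 1.960² × 0.50 × 0.50 / 0.050² ≈ 384.16, so n₀ = 385.
Finite population correction with N = 2,154: n = n₀ / (1 + (n₀−1)/N) = 385 / (1 + 384/2154) = 385 / 1.1783 ≈ 326.75.
Rounding up, n = 327.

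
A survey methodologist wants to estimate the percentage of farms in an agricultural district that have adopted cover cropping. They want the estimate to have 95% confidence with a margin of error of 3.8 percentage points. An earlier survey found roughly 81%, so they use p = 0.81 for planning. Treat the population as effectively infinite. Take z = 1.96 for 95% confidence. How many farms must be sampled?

With p = 0.81, p(1−p) = 0.1539.
n = z²·p(1−p)/E² = 1.96² × 0.1539 / 0.038² = 3.8416 × 0.1539 / 0.001444 ≈ 409.43.
Rounding up gives n = 410.

410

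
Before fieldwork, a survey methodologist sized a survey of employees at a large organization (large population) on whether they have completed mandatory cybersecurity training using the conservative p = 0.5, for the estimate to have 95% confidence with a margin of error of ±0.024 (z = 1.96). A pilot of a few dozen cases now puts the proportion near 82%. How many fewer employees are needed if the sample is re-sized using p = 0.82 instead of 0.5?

Conservative (p = 0.5): n = 1.96² × 0.25 / 0.024² ≈ 1667.36 → 1668.
Using p = 0.82: p(1−p) = 0.1476, so n = 1.96² × 0.1476 / 0.024² ≈ 984.41 → 985.
Reduction: 1668 − 985 = 683.

683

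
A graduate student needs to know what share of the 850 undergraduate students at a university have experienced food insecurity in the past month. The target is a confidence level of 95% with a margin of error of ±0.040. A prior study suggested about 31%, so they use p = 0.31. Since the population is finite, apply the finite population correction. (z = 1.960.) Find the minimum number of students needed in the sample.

Unadjusted: n₀ = 1.960² × 0.31 × 0.69 / 0.040² ≈ 513.57, so n₀ = 514.
Finite population correction with N = 850: n = n₀ / (1 + (n₀−1)/N) = 514 / (1 + 513/850) = 514 / 1.6035 ≈ 320.54.
Rounding up, n = 321.

321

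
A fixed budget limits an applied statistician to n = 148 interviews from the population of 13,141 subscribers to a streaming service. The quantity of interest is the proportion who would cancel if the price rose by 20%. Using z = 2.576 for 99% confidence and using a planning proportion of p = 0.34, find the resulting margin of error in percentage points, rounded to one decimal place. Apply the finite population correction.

Finite-population factor: (N−n)/(N−1) = (13141−148)/(13141−1) = 0.9888.
SE(p̂) = √[p(1−p)/n · (N−n)/(N−1)] = √[0.2244/148 × 0.9888] = 0.03872.
E = z × SE = 2.576 × 0.03872 = 0.09974 ≈ 10.0 percentage points.

10.0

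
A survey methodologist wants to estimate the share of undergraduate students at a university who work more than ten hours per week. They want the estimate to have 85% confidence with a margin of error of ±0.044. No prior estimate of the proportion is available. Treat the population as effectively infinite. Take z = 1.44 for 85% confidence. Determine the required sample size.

268

With no prior estimate, use p = 0.5, giving p(1−p) = 0.25.
n = z²·p(1−p)/E² = 1.44² × 0.2500 / 0.044² = 2.0736 × 0.2500 / 0.001936 ≈ 267.77.
Rounding up gives n = 268.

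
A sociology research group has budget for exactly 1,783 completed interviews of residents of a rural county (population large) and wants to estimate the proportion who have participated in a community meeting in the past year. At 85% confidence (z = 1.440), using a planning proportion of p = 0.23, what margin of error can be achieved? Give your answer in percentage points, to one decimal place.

SE(p̂) = √[p(1−p)/n] = √[0.1771/1783] = 0.00997.
E = z × SE = 1.440 × 0.00997 = 0.01435, or 1.4 percentage points.

1.4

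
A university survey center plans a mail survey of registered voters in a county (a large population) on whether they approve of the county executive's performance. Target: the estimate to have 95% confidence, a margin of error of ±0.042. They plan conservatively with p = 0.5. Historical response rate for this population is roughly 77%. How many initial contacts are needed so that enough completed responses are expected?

For 95% confidence, z = 1.96.
Completed interviews needed: n₀ = 1.96² × 0.2500 / 0.042² ≈ 544.44 → 545.
At a 77% response rate, contacts needed = 545 / 0.77 ≈ 707.79 → 708.

708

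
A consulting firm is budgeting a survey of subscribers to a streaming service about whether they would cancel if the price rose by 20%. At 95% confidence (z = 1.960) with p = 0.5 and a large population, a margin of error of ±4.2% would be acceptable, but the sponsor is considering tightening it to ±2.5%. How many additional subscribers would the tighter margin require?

At ±4.2%: n = 1.960² × 0.2500 / 0.042² ≈ 544.44 → 545.
At ±2.5%: n = 1.960² × 0.2500 / 0.025² ≈ 1536.64 → 1537.
Additional respondents: 1537 − 545 = 992.

992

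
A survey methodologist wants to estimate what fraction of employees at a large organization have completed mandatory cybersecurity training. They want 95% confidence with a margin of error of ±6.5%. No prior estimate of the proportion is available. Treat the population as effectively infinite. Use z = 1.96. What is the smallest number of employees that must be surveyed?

With no prior estimate, use p = 0.5, giving p(1−p) = 0.25.
n = z²·p(1−p)/E² = 1.96² × 0.2500 / 0.065² = 3.8416 × 0.2500 / 0.004225 ≈ 227.31.
Rounding up gives n = 228.

228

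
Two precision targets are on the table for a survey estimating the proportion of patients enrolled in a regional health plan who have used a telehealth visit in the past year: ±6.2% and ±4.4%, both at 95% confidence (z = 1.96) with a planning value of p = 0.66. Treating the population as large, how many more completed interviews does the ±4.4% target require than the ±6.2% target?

At ±6.2%: n = 1.96² × 0.2244 / 0.062² ≈ 224.26 → 225.
At ±4.4%: n = 1.96² × 0.2244 / 0.044² ≈ 445.28 → 446.
Additional respondents: 446 − 225 = 221.

221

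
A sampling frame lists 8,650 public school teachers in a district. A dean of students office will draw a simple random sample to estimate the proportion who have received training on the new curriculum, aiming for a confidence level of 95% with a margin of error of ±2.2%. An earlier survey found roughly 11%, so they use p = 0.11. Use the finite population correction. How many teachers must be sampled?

For 95% confidence, z = 1.960.
Unadjusted: n₀ = 1.960² × 0.11 × 0.89 / 0.022² ≈ 777.05, so n₀ = 778.
Finite population correction with N = 8,650: n = n₀ / (1 + (n₀−1)/N) = 778 / (1 + 777/8650) = 778 / 1.0898 ≈ 713.88.
Rounding up, n = 714.

714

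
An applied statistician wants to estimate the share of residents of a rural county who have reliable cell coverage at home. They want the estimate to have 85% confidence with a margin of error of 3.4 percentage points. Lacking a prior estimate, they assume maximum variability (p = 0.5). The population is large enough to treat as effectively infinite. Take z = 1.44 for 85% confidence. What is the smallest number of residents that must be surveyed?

With p = 0.5, p(1−p) = 0.25.
n = z²·p(1−p)/E² = 1.44² × 0.2500 / 0.034² = 2.0736 × 0.2500 / 0.001156 ≈ 448.44.
Rounding up gives n = 449.

449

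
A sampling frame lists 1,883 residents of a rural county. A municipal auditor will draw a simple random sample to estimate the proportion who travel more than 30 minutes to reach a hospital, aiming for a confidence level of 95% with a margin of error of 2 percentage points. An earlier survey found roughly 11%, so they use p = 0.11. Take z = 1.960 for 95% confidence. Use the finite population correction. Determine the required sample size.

Unadjusted: n₀ = 1.960² × 0.11 × 0.89 / 0.020² ≈ 940.23, so n₀ = 941.
Finite population correction with N = 1,883: n = n₀ / (1 + (n₀−1)/N) = 941 / (1 + 940/1883) = 941 / 1.4992 ≈ 627.67.
Rounding up, n = 628.

628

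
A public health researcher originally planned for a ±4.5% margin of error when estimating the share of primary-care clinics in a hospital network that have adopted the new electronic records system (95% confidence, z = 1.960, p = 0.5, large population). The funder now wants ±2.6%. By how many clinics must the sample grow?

946

At ±4.5%: n = 1.960² × 0.2500 / 0.045² ≈ 474.27 → 475.
At ±2.6%: n = 1.960² × 0.2500 / 0.026² ≈ 1420.71 → 1421.
Additional respondents: 1421 − 475 = 946.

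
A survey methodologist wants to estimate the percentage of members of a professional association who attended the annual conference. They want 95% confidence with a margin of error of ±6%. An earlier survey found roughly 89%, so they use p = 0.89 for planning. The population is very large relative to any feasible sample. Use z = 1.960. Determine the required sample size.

With p = 0.89, p(1−p) = 0.0979.
n = z²·p(1−p)/E² = 1.960² × 0.0979 / 0.060² = 3.8416 × 0.0979 / 0.003600 ≈ 104.47.
Rounding up gives n = 105.

105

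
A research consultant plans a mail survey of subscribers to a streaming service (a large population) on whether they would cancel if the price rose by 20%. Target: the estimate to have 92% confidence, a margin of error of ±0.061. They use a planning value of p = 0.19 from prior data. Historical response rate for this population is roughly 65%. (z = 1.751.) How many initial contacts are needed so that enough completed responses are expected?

196

Completed interviews needed: n₀ = 1.751² × 0.1539 / 0.061² ≈ 126.81 → 127.
At a 65% response rate, contacts needed = 127 / 0.65 ≈ 195.38 → 196.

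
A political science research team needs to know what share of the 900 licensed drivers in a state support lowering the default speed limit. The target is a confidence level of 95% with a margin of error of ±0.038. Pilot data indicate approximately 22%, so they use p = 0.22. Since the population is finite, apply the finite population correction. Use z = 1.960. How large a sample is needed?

Unadjusted: n₀ = 1.960² × 0.22 × 0.78 / 0.038² ≈ 456.52, so n₀ = 457.
Finite population correction with N = 900: n = n₀ / (1 + (n₀−1)/N) = 457 / (1 + 456/900) = 457 / 1.5067 ≈ 303.32.
Rounding up, n = 304.

304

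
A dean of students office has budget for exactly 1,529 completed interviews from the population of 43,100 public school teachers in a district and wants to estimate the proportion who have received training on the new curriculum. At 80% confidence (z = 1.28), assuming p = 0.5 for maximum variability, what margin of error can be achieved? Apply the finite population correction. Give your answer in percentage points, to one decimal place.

Finite-population factor: (N−n)/(N−1) = (43100−1529)/(43100−1) = 0.9645.
SE(p̂) = √[p(1−p)/n · (N−n)/(N−1)] = √[0.2500/1529 × 0.9645] = 0.01256.
E = z × SE = 1.28 × 0.01256 = 0.01607 ≈ 1.6 percentage points.

1.6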